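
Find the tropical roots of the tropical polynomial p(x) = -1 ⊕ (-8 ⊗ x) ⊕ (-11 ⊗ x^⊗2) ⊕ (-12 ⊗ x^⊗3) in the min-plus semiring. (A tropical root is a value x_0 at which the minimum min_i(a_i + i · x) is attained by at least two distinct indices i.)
Roots: {1, 3, 7}

Each tropical root is a break point of the lower envelope of the lines y = a_i + i · x (there are 4 lines, with slopes 0, 1, ..., 3). Only the lines that attain the minimum somewhere contribute to roots; other lines are dominated. Here the surviving (envelope) indices are i = 3, i = 2, i = 1, i = 0.
Intersections between consecutive envelope lines give the roots: for adjacent envelope indices i < j the intersection is x = (a_i − a_j) / (j − i). Reading off the sorted break points: {1, 3, 7}.
Verification: at each break x_0, at least two indices attain the minimum of min_i(a_i + i · x_0).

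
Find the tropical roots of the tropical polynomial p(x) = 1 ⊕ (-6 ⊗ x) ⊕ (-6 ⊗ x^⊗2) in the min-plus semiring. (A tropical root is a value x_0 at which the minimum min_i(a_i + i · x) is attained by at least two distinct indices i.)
Roots: {0, 7}

Each tropical root is a break point of the lower envelope of the lines y = a_i + i · x (there are 3 lines, with slopes 0, 1, ..., 2). Only the lines that attain the minimum somewhere contribute to roots; other lines are dominated. Here the surviving (envelope) indices are i = 2, i = 1, i = 0.
Intersections between consecutive envelope lines give the roots: for adjacent envelope indices i < j the intersection is x = (a_i − a_j) / (j − i). Reading off the sorted break points: {0, 7}.
Verification: at each break x_0, at least two indices attain the minimum of min_i(a_i + i · x_0).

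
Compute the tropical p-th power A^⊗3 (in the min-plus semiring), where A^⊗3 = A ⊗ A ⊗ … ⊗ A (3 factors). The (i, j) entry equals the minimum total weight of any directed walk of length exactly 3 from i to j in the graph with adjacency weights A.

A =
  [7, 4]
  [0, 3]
A^⊗3 =
  [7, 8]
  [4, 7]

Each entry (A^⊗3)_ij equals the minimum over all length-3 walks i = v_0 → v_1 → … → v_3 = j of Σ_t A[v_t][v_{t+1}]. For example, for (i, j) = (0, 1) we minimise over 4 possible intermediate vertex sequences; the minimum is 8, attained along the walk 0 → 1 → 0 → 1.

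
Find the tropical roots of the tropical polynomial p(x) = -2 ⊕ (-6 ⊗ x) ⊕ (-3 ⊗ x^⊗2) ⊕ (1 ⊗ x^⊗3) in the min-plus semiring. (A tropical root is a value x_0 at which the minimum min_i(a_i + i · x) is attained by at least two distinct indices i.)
Roots: {-4, -3, 4}

Each tropical root is a break point of the lower envelope of the lines y = a_i + i · x (there are 4 lines, with slopes 0, 1, ..., 3). Only the lines that attain the minimum somewhere contribute to roots; other lines are dominated. Here the surviving (envelope) indices are i = 3, i = 2, i = 1, i = 0.
Intersections between consecutive envelope lines give the roots: for adjacent envelope indices i < j the intersection is x = (a_i − a_j) / (j − i). Reading off the sorted break points: {-4, -3, 4}.
Verification: at each break x_0, at least two indices attain the minimum of min_i(a_i + i · x_0).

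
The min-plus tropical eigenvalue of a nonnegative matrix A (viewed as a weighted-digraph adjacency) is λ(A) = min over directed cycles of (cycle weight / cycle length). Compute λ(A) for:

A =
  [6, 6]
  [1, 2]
λ(A) = 2

Enumerate directed cycles and compute their means (weight / length). Sample:
  cycle 0 → 0: weight = 6, length = 1, mean = 6/1 ≈ 6.000
  cycle 1 → 1: weight = 2, length = 1, mean = 2/1 ≈ 2.000
  cycle 0 → 1 → 0: weight = 7, length = 2, mean = 7/2 ≈ 3.500
  cycle 1 → 0 → 1: weight = 7, length = 2, mean = 7/2 ≈ 3.500
Minimum mean = 2.000, attained e.g. along the cycle 1 → 1 with weight 2 and length 1. So λ(A) = 2/1 = 2.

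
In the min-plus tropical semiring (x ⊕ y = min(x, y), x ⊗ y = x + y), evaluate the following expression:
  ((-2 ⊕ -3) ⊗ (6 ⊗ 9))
((-2 ⊕ -3) ⊗ (6 ⊗ 9)) = 12

Expand innermost to outermost. Recall ⊕ takes the minimum of its arguments and ⊗ takes their sum. Working out the expression ((-2 ⊕ -3) ⊗ (6 ⊗ 9)) gives 12.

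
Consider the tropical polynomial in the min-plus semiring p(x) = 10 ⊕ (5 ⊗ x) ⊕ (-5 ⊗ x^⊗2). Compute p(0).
p(0) = -5

A tropical monomial a ⊗ x^⊗i evaluates to a + i · x. Evaluating each term at x = 0:
  Term 0 contributes 10 + 0 · 0 = 10
  Term 1 contributes 5 + 1 · 0 = 5
  Term 2 contributes -5 + 2 · 0 = -5
p(0) = ⊕ of these = min[10, 5, -5] = -5.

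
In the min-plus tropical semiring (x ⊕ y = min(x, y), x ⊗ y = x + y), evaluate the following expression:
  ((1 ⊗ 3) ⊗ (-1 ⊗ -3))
((1 ⊗ 3) ⊗ (-1 ⊗ -3)) = 0

Expand innermost to outermost. Recall ⊕ takes the minimum of its arguments and ⊗ takes their sum. Working out the expression ((1 ⊗ 3) ⊗ (-1 ⊗ -3)) gives 0.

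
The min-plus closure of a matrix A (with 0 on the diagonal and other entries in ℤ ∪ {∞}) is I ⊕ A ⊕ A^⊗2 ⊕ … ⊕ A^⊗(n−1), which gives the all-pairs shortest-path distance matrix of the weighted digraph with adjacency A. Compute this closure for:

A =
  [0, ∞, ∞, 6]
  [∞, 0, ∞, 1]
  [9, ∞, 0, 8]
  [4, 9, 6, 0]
Closure =
  [0, 15, 12, 6]
  [5, 0, 7, 1]
  [9, 17, 0, 8]
  [4, 9, 6, 0]

This is the Floyd-Warshall all-pairs shortest-path computation. For each intermediate vertex k = 0, 1, …, 3, update dist[i][j] ← min(dist[i][j], dist[i][k] + dist[k][j]). The final matrix gives, for each (i, j), the minimum total weight of any directed path from i to j (possibly empty when i = j).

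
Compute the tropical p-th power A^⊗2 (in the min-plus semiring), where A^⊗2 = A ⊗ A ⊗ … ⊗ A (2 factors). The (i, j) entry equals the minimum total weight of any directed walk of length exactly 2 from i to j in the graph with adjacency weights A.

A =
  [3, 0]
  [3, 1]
A^⊗2 =
  [3, 1]
  [4, 2]

Each entry (A^⊗2)_ij equals the minimum over all length-2 walks i = v_0 → v_1 → … → v_2 = j of Σ_t A[v_t][v_{t+1}]. For example, for (i, j) = (0, 1) we minimise over 2 possible intermediate vertex sequences; the minimum is 1, attained along the walk 0 → 1 → 1.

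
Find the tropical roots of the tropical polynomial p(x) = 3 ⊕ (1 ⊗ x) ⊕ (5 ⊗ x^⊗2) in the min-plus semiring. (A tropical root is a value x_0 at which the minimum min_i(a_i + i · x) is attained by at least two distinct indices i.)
Roots: {-4, 2}

Each tropical root is a break point of the lower envelope of the lines y = a_i + i · x (there are 3 lines, with slopes 0, 1, ..., 2). Only the lines that attain the minimum somewhere contribute to roots; other lines are dominated. Here the surviving (envelope) indices are i = 2, i = 1, i = 0.
Intersections between consecutive envelope lines give the roots: for adjacent envelope indices i < j the intersection is x = (a_i − a_j) / (j − i). Reading off the sorted break points: {-4, 2}.
Verification: at each break x_0, at least two indices attain the minimum of min_i(a_i + i · x_0).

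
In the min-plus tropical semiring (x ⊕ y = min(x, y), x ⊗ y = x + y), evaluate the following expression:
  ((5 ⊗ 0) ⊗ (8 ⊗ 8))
((5 ⊗ 0) ⊗ (8 ⊗ 8)) = 21

Expand innermost to outermost. Recall ⊕ takes the minimum of its arguments and ⊗ takes their sum. Working out the expression ((5 ⊗ 0) ⊗ (8 ⊗ 8)) gives 21.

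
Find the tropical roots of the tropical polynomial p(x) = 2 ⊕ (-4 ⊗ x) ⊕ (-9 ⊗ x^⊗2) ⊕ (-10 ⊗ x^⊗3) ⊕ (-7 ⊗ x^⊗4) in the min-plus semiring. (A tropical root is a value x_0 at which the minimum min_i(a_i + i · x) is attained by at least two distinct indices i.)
Roots: {-3, 1, 5, 6}

Each tropical root is a break point of the lower envelope of the lines y = a_i + i · x (there are 5 lines, with slopes 0, 1, ..., 4). Only the lines that attain the minimum somewhere contribute to roots; other lines are dominated. Here the surviving (envelope) indices are i = 4, i = 3, i = 2, i = 1, i = 0.
Intersections between consecutive envelope lines give the roots: for adjacent envelope indices i < j the intersection is x = (a_i − a_j) / (j − i). Reading off the sorted break points: {-3, 1, 5, 6}.
Verification: at each break x_0, at least two indices attain the minimum of min_i(a_i + i · x_0).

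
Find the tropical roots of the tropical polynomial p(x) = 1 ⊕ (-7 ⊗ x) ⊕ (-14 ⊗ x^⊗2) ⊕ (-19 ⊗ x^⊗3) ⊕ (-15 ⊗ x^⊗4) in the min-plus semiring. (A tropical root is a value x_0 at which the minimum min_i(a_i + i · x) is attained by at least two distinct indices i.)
Roots: {-4, 5, 7, 8}

Each tropical root is a break point of the lower envelope of the lines y = a_i + i · x (there are 5 lines, with slopes 0, 1, ..., 4). Only the lines that attain the minimum somewhere contribute to roots; other lines are dominated. Here the surviving (envelope) indices are i = 4, i = 3, i = 2, i = 1, i = 0.
Intersections between consecutive envelope lines give the roots: for adjacent envelope indices i < j the intersection is x = (a_i − a_j) / (j − i). Reading off the sorted break points: {-4, 5, 7, 8}.
Verification: at each break x_0, at least two indices attain the minimum of min_i(a_i + i · x_0).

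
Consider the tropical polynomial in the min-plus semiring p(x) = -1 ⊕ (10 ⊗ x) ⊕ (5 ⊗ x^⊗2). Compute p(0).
p(0) = -1

A tropical monomial a ⊗ x^⊗i evaluates to a + i · x. Evaluating each term at x = 0:
  Term 0 contributes -1 + 0 · 0 = -1
  Term 1 contributes 10 + 1 · 0 = 10
  Term 2 contributes 5 + 2 · 0 = 5
p(0) = ⊕ of these = min[-1, 10, 5] = -1.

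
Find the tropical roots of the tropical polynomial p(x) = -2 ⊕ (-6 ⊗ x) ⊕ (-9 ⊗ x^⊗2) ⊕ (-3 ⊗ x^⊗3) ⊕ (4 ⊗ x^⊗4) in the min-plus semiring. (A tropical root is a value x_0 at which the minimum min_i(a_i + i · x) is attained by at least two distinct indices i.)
Roots: {-7, -6, 3, 4}

Each tropical root is a break point of the lower envelope of the lines y = a_i + i · x (there are 5 lines, with slopes 0, 1, ..., 4). Only the lines that attain the minimum somewhere contribute to roots; other lines are dominated. Here the surviving (envelope) indices are i = 4, i = 3, i = 2, i = 1, i = 0.
Intersections between consecutive envelope lines give the roots: for adjacent envelope indices i < j the intersection is x = (a_i − a_j) / (j − i). Reading off the sorted break points: {-7, -6, 3, 4}.
Verification: at each break x_0, at least two indices attain the minimum of min_i(a_i + i · x_0).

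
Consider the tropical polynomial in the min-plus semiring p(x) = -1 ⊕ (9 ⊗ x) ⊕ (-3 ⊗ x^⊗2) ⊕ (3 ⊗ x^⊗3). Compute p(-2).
p(-2) = -7

A tropical monomial a ⊗ x^⊗i evaluates to a + i · x. Evaluating each term at x = -2:
  Term 0 contributes -1 + 0 · -2 = -1
  Term 1 contributes 9 + 1 · -2 = 7
  Term 2 contributes -3 + 2 · -2 = -7
  Term 3 contributes 3 + 3 · -2 = -3
p(-2) = ⊕ of these = min[-1, 7, -7, -3] = -7.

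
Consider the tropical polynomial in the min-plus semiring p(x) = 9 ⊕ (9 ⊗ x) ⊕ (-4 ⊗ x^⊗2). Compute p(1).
p(1) = -2

A tropical monomial a ⊗ x^⊗i evaluates to a + i · x. Evaluating each term at x = 1:
  Term 0 contributes 9 + 0 · 1 = 9
  Term 1 contributes 9 + 1 · 1 = 10
  Term 2 contributes -4 + 2 · 1 = -2
p(1) = ⊕ of these = min[9, 10, -2] = -2.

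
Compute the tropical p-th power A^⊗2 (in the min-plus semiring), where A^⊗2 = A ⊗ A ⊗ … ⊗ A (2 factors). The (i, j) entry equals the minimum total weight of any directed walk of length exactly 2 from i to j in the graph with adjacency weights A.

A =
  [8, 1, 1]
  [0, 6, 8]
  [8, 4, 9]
A^⊗2 =
  [1, 5, 9]
  [6, 1, 1]
  [4, 9, 9]

Each entry (A^⊗2)_ij equals the minimum over all length-2 walks i = v_0 → v_1 → … → v_2 = j of Σ_t A[v_t][v_{t+1}]. For example, for (i, j) = (0, 2) we minimise over 3 possible intermediate vertex sequences; the minimum is 9, attained along the walk 0 → 0 → 2.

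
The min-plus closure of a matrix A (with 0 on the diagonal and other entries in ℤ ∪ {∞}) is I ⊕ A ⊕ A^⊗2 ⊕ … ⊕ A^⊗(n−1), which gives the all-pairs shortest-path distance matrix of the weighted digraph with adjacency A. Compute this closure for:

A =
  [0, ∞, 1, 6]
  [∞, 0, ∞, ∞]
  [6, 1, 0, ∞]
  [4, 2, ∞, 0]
Closure =
  [0, 2, 1, 6]
  [∞, 0, ∞, ∞]
  [6, 1, 0, 12]
  [4, 2, 5, 0]

This is the Floyd-Warshall all-pairs shortest-path computation. For each intermediate vertex k = 0, 1, …, 3, update dist[i][j] ← min(dist[i][j], dist[i][k] + dist[k][j]). The final matrix gives, for each (i, j), the minimum total weight of any directed path from i to j (possibly empty when i = j).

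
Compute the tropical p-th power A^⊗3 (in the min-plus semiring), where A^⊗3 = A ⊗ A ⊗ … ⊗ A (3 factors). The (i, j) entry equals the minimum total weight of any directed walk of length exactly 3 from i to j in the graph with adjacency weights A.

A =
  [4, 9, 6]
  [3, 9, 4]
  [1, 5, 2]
A^⊗3 =
  [9, 13, 10]
  [7, 11, 8]
  [5, 9, 6]

Each entry (A^⊗3)_ij equals the minimum over all length-3 walks i = v_0 → v_1 → … → v_3 = j of Σ_t A[v_t][v_{t+1}]. For example, for (i, j) = (0, 2) we minimise over 9 possible intermediate vertex sequences; the minimum is 10, attained along the walk 0 → 2 → 2 → 2.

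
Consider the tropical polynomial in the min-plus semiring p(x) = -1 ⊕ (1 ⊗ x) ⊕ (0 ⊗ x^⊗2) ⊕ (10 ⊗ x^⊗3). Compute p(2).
p(2) = -1

A tropical monomial a ⊗ x^⊗i evaluates to a + i · x. Evaluating each term at x = 2:
  Term 0 contributes -1 + 0 · 2 = -1
  Term 1 contributes 1 + 1 · 2 = 3
  Term 2 contributes 0 + 2 · 2 = 4
  Term 3 contributes 10 + 3 · 2 = 16
p(2) = ⊕ of these = min[-1, 3, 4, 16] = -1.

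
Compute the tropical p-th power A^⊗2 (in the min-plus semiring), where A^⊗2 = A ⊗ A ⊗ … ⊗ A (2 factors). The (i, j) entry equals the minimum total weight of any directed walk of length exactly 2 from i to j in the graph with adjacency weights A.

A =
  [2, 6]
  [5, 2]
A^⊗2 =
  [4, 8]
  [7, 4]

Each entry (A^⊗2)_ij equals the minimum over all length-2 walks i = v_0 → v_1 → … → v_2 = j of Σ_t A[v_t][v_{t+1}]. For example, for (i, j) = (0, 1) we minimise over 2 possible intermediate vertex sequences; the minimum is 8, attained along the walk 0 → 0 → 1.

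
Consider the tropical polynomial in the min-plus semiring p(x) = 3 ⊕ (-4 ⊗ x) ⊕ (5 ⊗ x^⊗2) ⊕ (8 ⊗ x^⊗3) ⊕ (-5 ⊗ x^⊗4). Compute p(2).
p(2) = -2

A tropical monomial a ⊗ x^⊗i evaluates to a + i · x. Evaluating each term at x = 2:
  Term 0 contributes 3 + 0 · 2 = 3
  Term 1 contributes -4 + 1 · 2 = -2
  Term 2 contributes 5 + 2 · 2 = 9
  Term 3 contributes 8 + 3 · 2 = 14
  Term 4 contributes -5 + 4 · 2 = 3
p(2) = ⊕ of these = min[3, -2, 9, 14, 3] = -2.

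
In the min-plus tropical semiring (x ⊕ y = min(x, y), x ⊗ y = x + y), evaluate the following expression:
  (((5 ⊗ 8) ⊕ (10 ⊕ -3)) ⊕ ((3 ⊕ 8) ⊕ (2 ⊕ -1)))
(((5 ⊗ 8) ⊕ (10 ⊕ -3)) ⊕ ((3 ⊕ 8) ⊕ (2 ⊕ -1))) = -3

Expand innermost to outermost. Recall ⊕ takes the minimum of its arguments and ⊗ takes their sum. Working out the expression (((5 ⊗ 8) ⊕ (10 ⊕ -3)) ⊕ ((3 ⊕ 8) ⊕ (2 ⊕ -1))) gives -3.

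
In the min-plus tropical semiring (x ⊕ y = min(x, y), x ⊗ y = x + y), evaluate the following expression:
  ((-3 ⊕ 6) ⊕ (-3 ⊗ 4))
((-3 ⊕ 6) ⊕ (-3 ⊗ 4)) = -3

Expand innermost to outermost. Recall ⊕ takes the minimum of its arguments and ⊗ takes their sum. Working out the expression ((-3 ⊕ 6) ⊕ (-3 ⊗ 4)) gives -3.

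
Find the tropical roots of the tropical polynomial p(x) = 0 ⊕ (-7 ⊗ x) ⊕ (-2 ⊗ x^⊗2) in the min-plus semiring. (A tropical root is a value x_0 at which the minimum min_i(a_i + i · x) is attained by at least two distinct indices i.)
Roots: {-5, 7}

Each tropical root is a break point of the lower envelope of the lines y = a_i + i · x (there are 3 lines, with slopes 0, 1, ..., 2). Only the lines that attain the minimum somewhere contribute to roots; other lines are dominated. Here the surviving (envelope) indices are i = 2, i = 1, i = 0.
Intersections between consecutive envelope lines give the roots: for adjacent envelope indices i < j the intersection is x = (a_i − a_j) / (j − i). Reading off the sorted break points: {-5, 7}.
Verification: at each break x_0, at least two indices attain the minimum of min_i(a_i + i · x_0).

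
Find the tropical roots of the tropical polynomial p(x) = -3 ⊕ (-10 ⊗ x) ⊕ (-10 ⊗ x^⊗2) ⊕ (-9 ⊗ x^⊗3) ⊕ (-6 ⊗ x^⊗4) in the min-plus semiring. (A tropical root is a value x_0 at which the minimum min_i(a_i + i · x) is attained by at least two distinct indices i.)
Roots: {-3, -1, 0, 7}

Each tropical root is a break point of the lower envelope of the lines y = a_i + i · x (there are 5 lines, with slopes 0, 1, ..., 4). Only the lines that attain the minimum somewhere contribute to roots; other lines are dominated. Here the surviving (envelope) indices are i = 4, i = 3, i = 2, i = 1, i = 0.
Intersections between consecutive envelope lines give the roots: for adjacent envelope indices i < j the intersection is x = (a_i − a_j) / (j − i). Reading off the sorted break points: {-3, -1, 0, 7}.
Verification: at each break x_0, at least two indices attain the minimum of min_i(a_i + i · x_0).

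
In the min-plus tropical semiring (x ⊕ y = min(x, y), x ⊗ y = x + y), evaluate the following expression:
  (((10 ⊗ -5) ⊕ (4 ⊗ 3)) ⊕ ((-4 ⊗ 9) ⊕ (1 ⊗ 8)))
(((10 ⊗ -5) ⊕ (4 ⊗ 3)) ⊕ ((-4 ⊗ 9) ⊕ (1 ⊗ 8))) = 5

Expand innermost to outermost. Recall ⊕ takes the minimum of its arguments and ⊗ takes their sum. Working out the expression (((10 ⊗ -5) ⊕ (4 ⊗ 3)) ⊕ ((-4 ⊗ 9) ⊕ (1 ⊗ 8))) gives 5.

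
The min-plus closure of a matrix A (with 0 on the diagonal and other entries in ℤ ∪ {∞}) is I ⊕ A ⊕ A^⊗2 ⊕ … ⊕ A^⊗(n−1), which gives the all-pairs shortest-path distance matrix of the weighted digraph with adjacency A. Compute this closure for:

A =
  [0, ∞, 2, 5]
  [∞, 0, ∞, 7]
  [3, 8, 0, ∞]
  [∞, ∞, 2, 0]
Closure =
  [0, 10, 2, 5]
  [12, 0, 9, 7]
  [3, 8, 0, 8]
  [5, 10, 2, 0]

This is the Floyd-Warshall all-pairs shortest-path computation. For each intermediate vertex k = 0, 1, …, 3, update dist[i][j] ← min(dist[i][j], dist[i][k] + dist[k][j]). The final matrix gives, for each (i, j), the minimum total weight of any directed path from i to j (possibly empty when i = j).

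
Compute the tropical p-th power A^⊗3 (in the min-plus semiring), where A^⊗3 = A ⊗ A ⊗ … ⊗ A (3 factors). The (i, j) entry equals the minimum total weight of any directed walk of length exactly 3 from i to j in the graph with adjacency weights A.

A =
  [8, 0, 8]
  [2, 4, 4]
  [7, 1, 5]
A^⊗3 =
  [6, 2, 8]
  [4, 6, 6]
  [7, 3, 9]

Each entry (A^⊗3)_ij equals the minimum over all length-3 walks i = v_0 → v_1 → … → v_3 = j of Σ_t A[v_t][v_{t+1}]. For example, for (i, j) = (0, 2) we minimise over 9 possible intermediate vertex sequences; the minimum is 8, attained along the walk 0 → 1 → 1 → 2.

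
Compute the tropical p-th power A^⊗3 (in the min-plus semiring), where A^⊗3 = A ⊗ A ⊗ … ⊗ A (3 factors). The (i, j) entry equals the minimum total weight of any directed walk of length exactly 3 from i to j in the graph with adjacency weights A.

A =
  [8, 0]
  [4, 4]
A^⊗3 =
  [8, 4]
  [8, 8]

Each entry (A^⊗3)_ij equals the minimum over all length-3 walks i = v_0 → v_1 → … → v_3 = j of Σ_t A[v_t][v_{t+1}]. For example, for (i, j) = (0, 1) we minimise over 4 possible intermediate vertex sequences; the minimum is 4, attained along the walk 0 → 1 → 0 → 1.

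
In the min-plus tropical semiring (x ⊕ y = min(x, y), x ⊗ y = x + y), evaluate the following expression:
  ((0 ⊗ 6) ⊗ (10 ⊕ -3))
((0 ⊗ 6) ⊗ (10 ⊕ -3)) = 3

Expand innermost to outermost. Recall ⊕ takes the minimum of its arguments and ⊗ takes their sum. Working out the expression ((0 ⊗ 6) ⊗ (10 ⊕ -3)) gives 3.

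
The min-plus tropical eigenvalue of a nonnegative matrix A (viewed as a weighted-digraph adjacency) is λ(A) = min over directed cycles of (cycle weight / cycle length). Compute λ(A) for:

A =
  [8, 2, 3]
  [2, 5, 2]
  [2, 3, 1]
λ(A) = 1

Enumerate directed cycles and compute their means (weight / length). Sample:
  cycle 0 → 0: weight = 8, length = 1, mean = 8/1 ≈ 8.000
  cycle 1 → 1: weight = 5, length = 1, mean = 5/1 ≈ 5.000
  cycle 2 → 2: weight = 1, length = 1, mean = 1/1 ≈ 1.000
  cycle 0 → 1 → 0: weight = 4, length = 2, mean = 4/2 ≈ 2.000
  cycle 0 → 2 → 0: weight = 5, length = 2, mean = 5/2 ≈ 2.500
  cycle 1 → 0 → 1: weight = 4, length = 2, mean = 4/2 ≈ 2.000
Minimum mean = 1.000, attained e.g. along the cycle 2 → 2 with weight 1 and length 1. So λ(A) = 1/1 = 1.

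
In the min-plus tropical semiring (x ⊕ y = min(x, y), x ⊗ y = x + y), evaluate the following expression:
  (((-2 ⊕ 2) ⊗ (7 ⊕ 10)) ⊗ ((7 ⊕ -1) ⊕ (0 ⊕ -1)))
(((-2 ⊕ 2) ⊗ (7 ⊕ 10)) ⊗ ((7 ⊕ -1) ⊕ (0 ⊕ -1))) = 4

Expand innermost to outermost. Recall ⊕ takes the minimum of its arguments and ⊗ takes their sum. Working out the expression (((-2 ⊕ 2) ⊗ (7 ⊕ 10)) ⊗ ((7 ⊕ -1) ⊕ (0 ⊕ -1))) gives 4.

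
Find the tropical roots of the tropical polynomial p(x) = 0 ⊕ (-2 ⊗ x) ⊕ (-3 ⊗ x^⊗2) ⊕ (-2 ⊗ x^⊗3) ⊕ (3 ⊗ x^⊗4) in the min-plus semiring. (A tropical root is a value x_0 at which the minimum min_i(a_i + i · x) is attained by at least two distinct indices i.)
Roots: {-5, -1, 1, 2}

Each tropical root is a break point of the lower envelope of the lines y = a_i + i · x (there are 5 lines, with slopes 0, 1, ..., 4). Only the lines that attain the minimum somewhere contribute to roots; other lines are dominated. Here the surviving (envelope) indices are i = 4, i = 3, i = 2, i = 1, i = 0.
Intersections between consecutive envelope lines give the roots: for adjacent envelope indices i < j the intersection is x = (a_i − a_j) / (j − i). Reading off the sorted break points: {-5, -1, 1, 2}.
Verification: at each break x_0, at least two indices attain the minimum of min_i(a_i + i · x_0).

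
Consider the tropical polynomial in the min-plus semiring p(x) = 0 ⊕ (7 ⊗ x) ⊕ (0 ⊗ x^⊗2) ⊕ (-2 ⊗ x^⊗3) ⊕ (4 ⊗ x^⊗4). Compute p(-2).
p(-2) = -8

A tropical monomial a ⊗ x^⊗i evaluates to a + i · x. Evaluating each term at x = -2:
  Term 0 contributes 0 + 0 · -2 = 0
  Term 1 contributes 7 + 1 · -2 = 5
  Term 2 contributes 0 + 2 · -2 = -4
  Term 3 contributes -2 + 3 · -2 = -8
  Term 4 contributes 4 + 4 · -2 = -4
p(-2) = ⊕ of these = min[0, 5, -4, -8, -4] = -8.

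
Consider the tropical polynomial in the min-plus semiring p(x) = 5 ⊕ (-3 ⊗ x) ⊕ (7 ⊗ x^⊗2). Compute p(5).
p(5) = 2

A tropical monomial a ⊗ x^⊗i evaluates to a + i · x. Evaluating each term at x = 5:
  Term 0 contributes 5 + 0 · 5 = 5
  Term 1 contributes -3 + 1 · 5 = 2
  Term 2 contributes 7 + 2 · 5 = 17
p(5) = ⊕ of these = min[5, 2, 17] = 2.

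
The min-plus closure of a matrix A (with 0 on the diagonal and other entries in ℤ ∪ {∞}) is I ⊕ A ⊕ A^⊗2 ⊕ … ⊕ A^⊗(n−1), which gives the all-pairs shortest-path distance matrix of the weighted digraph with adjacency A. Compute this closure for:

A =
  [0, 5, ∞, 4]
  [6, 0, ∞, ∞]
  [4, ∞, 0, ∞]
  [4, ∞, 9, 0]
Closure =
  [0, 5, 13, 4]
  [6, 0, 19, 10]
  [4, 9, 0, 8]
  [4, 9, 9, 0]

This is the Floyd-Warshall all-pairs shortest-path computation. For each intermediate vertex k = 0, 1, …, 3, update dist[i][j] ← min(dist[i][j], dist[i][k] + dist[k][j]). The final matrix gives, for each (i, j), the minimum total weight of any directed path from i to j (possibly empty when i = j).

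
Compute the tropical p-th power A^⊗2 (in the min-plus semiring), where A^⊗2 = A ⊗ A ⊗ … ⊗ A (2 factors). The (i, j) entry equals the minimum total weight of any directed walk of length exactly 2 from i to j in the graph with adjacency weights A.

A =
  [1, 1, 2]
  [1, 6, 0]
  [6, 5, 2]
A^⊗2 =
  [2, 2, 1]
  [2, 2, 2]
  [6, 7, 4]

Each entry (A^⊗2)_ij equals the minimum over all length-2 walks i = v_0 → v_1 → … → v_2 = j of Σ_t A[v_t][v_{t+1}]. For example, for (i, j) = (0, 2) we minimise over 3 possible intermediate vertex sequences; the minimum is 1, attained along the walk 0 → 1 → 2.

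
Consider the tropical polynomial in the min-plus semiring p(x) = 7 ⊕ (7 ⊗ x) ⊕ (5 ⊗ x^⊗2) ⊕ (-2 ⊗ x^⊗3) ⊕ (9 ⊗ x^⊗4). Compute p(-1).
p(-1) = -5

A tropical monomial a ⊗ x^⊗i evaluates to a + i · x. Evaluating each term at x = -1:
  Term 0 contributes 7 + 0 · -1 = 7
  Term 1 contributes 7 + 1 · -1 = 6
  Term 2 contributes 5 + 2 · -1 = 3
  Term 3 contributes -2 + 3 · -1 = -5
  Term 4 contributes 9 + 4 · -1 = 5
p(-1) = ⊕ of these = min[7, 6, 3, -5, 5] = -5.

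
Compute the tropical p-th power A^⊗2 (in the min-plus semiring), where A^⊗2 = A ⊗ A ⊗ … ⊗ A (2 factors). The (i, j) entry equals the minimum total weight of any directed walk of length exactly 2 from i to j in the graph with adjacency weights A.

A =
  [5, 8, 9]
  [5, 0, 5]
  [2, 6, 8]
A^⊗2 =
  [10, 8, 13]
  [5, 0, 5]
  [7, 6, 11]

Each entry (A^⊗2)_ij equals the minimum over all length-2 walks i = v_0 → v_1 → … → v_2 = j of Σ_t A[v_t][v_{t+1}]. For example, for (i, j) = (0, 2) we minimise over 3 possible intermediate vertex sequences; the minimum is 13, attained along the walk 0 → 1 → 2.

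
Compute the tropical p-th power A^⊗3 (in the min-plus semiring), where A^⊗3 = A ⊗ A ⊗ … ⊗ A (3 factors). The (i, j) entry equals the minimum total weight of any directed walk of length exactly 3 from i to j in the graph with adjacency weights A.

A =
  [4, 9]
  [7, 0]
A^⊗3 =
  [12, 9]
  [7, 0]

Each entry (A^⊗3)_ij equals the minimum over all length-3 walks i = v_0 → v_1 → … → v_3 = j of Σ_t A[v_t][v_{t+1}]. For example, for (i, j) = (0, 1) we minimise over 4 possible intermediate vertex sequences; the minimum is 9, attained along the walk 0 → 1 → 1 → 1.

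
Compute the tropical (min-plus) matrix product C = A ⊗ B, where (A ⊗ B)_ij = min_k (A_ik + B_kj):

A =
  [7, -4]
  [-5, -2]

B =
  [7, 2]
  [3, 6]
A ⊗ B =
  [-1, 2]
  [1, -3]

Apply the min-plus product entry-by-entry:
  C[0][0] = min over k of (A[0][0] + B[0][0] = 7 + 7 = 14, A[0][1] + B[1][0] = -4 + 3 = -1) = -1 (attained at k = 1)
  C[0][1] = min over k of (A[0][0] + B[0][1] = 7 + 2 = 9, A[0][1] + B[1][1] = -4 + 6 = 2) = 2 (attained at k = 1)
  C[1][0] = min over k of (A[1][0] + B[0][0] = -5 + 7 = 2, A[1][1] + B[1][0] = -2 + 3 = 1) = 1 (attained at k = 1)
  C[1][1] = min over k of (A[1][0] + B[0][1] = -5 + 2 = -3, A[1][1] + B[1][1] = -2 + 6 = 4) = -3 (attained at k = 0)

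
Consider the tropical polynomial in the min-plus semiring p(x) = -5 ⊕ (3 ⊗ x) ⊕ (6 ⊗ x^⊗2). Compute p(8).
p(8) = -5

A tropical monomial a ⊗ x^⊗i evaluates to a + i · x. Evaluating each term at x = 8:
  Term 0 contributes -5 + 0 · 8 = -5
  Term 1 contributes 3 + 1 · 8 = 11
  Term 2 contributes 6 + 2 · 8 = 22
p(8) = ⊕ of these = min[-5, 11, 22] = -5.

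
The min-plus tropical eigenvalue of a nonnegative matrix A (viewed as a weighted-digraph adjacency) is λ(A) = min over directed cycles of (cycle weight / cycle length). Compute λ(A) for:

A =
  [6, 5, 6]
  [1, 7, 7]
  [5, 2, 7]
λ(A) = 3

Enumerate directed cycles and compute their means (weight / length). Sample:
  cycle 0 → 0: weight = 6, length = 1, mean = 6/1 ≈ 6.000
  cycle 1 → 1: weight = 7, length = 1, mean = 7/1 ≈ 7.000
  cycle 2 → 2: weight = 7, length = 1, mean = 7/1 ≈ 7.000
  cycle 0 → 1 → 0: weight = 6, length = 2, mean = 6/2 ≈ 3.000
  cycle 0 → 2 → 0: weight = 11, length = 2, mean = 11/2 ≈ 5.500
  cycle 1 → 0 → 1: weight = 6, length = 2, mean = 6/2 ≈ 3.000
Minimum mean = 3.000, attained e.g. along the cycle 0 → 1 → 0 with weight 6 and length 2. So λ(A) = 6/2 = 3.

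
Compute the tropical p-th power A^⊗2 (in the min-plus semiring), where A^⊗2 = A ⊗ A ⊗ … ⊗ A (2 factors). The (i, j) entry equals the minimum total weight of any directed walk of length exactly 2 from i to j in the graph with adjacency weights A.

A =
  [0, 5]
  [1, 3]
A^⊗2 =
  [0, 5]
  [1, 6]

Each entry (A^⊗2)_ij equals the minimum over all length-2 walks i = v_0 → v_1 → … → v_2 = j of Σ_t A[v_t][v_{t+1}]. For example, for (i, j) = (0, 1) we minimise over 2 possible intermediate vertex sequences; the minimum is 5, attained along the walk 0 → 0 → 1.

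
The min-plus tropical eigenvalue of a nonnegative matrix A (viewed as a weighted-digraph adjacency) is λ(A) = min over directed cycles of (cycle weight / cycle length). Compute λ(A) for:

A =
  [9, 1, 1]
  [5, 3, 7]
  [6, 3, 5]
λ(A) = 3

Enumerate directed cycles and compute their means (weight / length). Sample:
  cycle 0 → 0: weight = 9, length = 1, mean = 9/1 ≈ 9.000
  cycle 1 → 1: weight = 3, length = 1, mean = 3/1 ≈ 3.000
  cycle 2 → 2: weight = 5, length = 1, mean = 5/1 ≈ 5.000
  cycle 0 → 1 → 0: weight = 6, length = 2, mean = 6/2 ≈ 3.000
  cycle 0 → 2 → 0: weight = 7, length = 2, mean = 7/2 ≈ 3.500
  cycle 1 → 0 → 1: weight = 6, length = 2, mean = 6/2 ≈ 3.000
Minimum mean = 3.000, attained e.g. along the cycle 1 → 1 with weight 3 and length 1. So λ(A) = 3/1 = 3.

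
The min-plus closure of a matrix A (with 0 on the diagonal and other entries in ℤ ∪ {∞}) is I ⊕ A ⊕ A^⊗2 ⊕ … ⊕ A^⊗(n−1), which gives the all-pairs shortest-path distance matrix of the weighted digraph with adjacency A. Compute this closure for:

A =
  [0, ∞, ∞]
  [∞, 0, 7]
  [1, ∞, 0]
Closure =
  [0, ∞, ∞]
  [8, 0, 7]
  [1, ∞, 0]

This is the Floyd-Warshall all-pairs shortest-path computation. For each intermediate vertex k = 0, 1, …, 2, update dist[i][j] ← min(dist[i][j], dist[i][k] + dist[k][j]). The final matrix gives, for each (i, j), the minimum total weight of any directed path from i to j (possibly empty when i = j).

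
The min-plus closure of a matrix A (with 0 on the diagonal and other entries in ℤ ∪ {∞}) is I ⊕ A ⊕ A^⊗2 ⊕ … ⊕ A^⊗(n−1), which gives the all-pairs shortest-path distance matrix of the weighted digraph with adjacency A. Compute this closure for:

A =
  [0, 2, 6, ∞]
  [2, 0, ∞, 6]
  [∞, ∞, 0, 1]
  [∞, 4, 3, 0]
Closure =
  [0, 2, 6, 7]
  [2, 0, 8, 6]
  [7, 5, 0, 1]
  [6, 4, 3, 0]

This is the Floyd-Warshall all-pairs shortest-path computation. For each intermediate vertex k = 0, 1, …, 3, update dist[i][j] ← min(dist[i][j], dist[i][k] + dist[k][j]). The final matrix gives, for each (i, j), the minimum total weight of any directed path from i to j (possibly empty when i = j).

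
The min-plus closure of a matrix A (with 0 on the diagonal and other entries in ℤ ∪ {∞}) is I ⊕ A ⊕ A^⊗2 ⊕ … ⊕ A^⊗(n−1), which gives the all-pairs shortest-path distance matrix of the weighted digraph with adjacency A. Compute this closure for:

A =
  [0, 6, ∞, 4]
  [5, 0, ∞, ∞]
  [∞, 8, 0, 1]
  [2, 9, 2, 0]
Closure =
  [0, 6, 6, 4]
  [5, 0, 11, 9]
  [3, 8, 0, 1]
  [2, 8, 2, 0]

This is the Floyd-Warshall all-pairs shortest-path computation. For each intermediate vertex k = 0, 1, …, 3, update dist[i][j] ← min(dist[i][j], dist[i][k] + dist[k][j]). The final matrix gives, for each (i, j), the minimum total weight of any directed path from i to j (possibly empty when i = j).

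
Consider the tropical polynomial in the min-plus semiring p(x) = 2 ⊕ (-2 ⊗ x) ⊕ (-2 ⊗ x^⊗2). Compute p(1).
p(1) = -1

A tropical monomial a ⊗ x^⊗i evaluates to a + i · x. Evaluating each term at x = 1:
  Term 0 contributes 2 + 0 · 1 = 2
  Term 1 contributes -2 + 1 · 1 = -1
  Term 2 contributes -2 + 2 · 1 = 0
p(1) = ⊕ of these = min[2, -1, 0] = -1.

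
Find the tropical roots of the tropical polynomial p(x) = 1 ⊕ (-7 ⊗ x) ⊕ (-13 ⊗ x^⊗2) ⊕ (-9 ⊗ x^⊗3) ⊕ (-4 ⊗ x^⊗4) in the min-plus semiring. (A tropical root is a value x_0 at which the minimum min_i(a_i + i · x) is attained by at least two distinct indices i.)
Roots: {-5, -4, 6, 8}

Each tropical root is a break point of the lower envelope of the lines y = a_i + i · x (there are 5 lines, with slopes 0, 1, ..., 4). Only the lines that attain the minimum somewhere contribute to roots; other lines are dominated. Here the surviving (envelope) indices are i = 4, i = 3, i = 2, i = 1, i = 0.
Intersections between consecutive envelope lines give the roots: for adjacent envelope indices i < j the intersection is x = (a_i − a_j) / (j − i). Reading off the sorted break points: {-5, -4, 6, 8}.
Verification: at each break x_0, at least two indices attain the minimum of min_i(a_i + i · x_0).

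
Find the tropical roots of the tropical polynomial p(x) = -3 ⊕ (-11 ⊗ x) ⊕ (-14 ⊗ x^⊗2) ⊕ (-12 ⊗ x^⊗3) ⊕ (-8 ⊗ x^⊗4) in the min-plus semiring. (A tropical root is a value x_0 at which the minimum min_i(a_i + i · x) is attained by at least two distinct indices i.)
Roots: {-4, -2, 3, 8}

Each tropical root is a break point of the lower envelope of the lines y = a_i + i · x (there are 5 lines, with slopes 0, 1, ..., 4). Only the lines that attain the minimum somewhere contribute to roots; other lines are dominated. Here the surviving (envelope) indices are i = 4, i = 3, i = 2, i = 1, i = 0.
Intersections between consecutive envelope lines give the roots: for adjacent envelope indices i < j the intersection is x = (a_i − a_j) / (j − i). Reading off the sorted break points: {-4, -2, 3, 8}.
Verification: at each break x_0, at least two indices attain the minimum of min_i(a_i + i · x_0).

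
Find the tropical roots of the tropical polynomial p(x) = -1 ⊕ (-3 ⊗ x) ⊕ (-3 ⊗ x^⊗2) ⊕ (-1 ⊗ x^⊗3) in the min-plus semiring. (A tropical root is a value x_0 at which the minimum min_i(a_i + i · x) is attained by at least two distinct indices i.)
Roots: {-2, 0, 2}

Each tropical root is a break point of the lower envelope of the lines y = a_i + i · x (there are 4 lines, with slopes 0, 1, ..., 3). Only the lines that attain the minimum somewhere contribute to roots; other lines are dominated. Here the surviving (envelope) indices are i = 3, i = 2, i = 1, i = 0.
Intersections between consecutive envelope lines give the roots: for adjacent envelope indices i < j the intersection is x = (a_i − a_j) / (j − i). Reading off the sorted break points: {-2, 0, 2}.
Verification: at each break x_0, at least two indices attain the minimum of min_i(a_i + i · x_0).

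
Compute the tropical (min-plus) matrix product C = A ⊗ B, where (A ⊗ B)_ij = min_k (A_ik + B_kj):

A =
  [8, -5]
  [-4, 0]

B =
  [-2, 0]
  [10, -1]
A ⊗ B =
  [5, -6]
  [-6, -4]

Apply the min-plus product entry-by-entry:
  C[0][0] = min over k of (A[0][0] + B[0][0] = 8 + -2 = 6, A[0][1] + B[1][0] = -5 + 10 = 5) = 5 (attained at k = 1)
  C[0][1] = min over k of (A[0][0] + B[0][1] = 8 + 0 = 8, A[0][1] + B[1][1] = -5 + -1 = -6) = -6 (attained at k = 1)
  C[1][0] = min over k of (A[1][0] + B[0][0] = -4 + -2 = -6, A[1][1] + B[1][0] = 0 + 10 = 10) = -6 (attained at k = 0)
  C[1][1] = min over k of (A[1][0] + B[0][1] = -4 + 0 = -4, A[1][1] + B[1][1] = 0 + -1 = -1) = -4 (attained at k = 0)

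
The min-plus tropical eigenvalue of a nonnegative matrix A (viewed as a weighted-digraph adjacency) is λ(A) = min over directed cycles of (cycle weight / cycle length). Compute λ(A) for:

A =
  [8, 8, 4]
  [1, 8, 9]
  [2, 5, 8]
λ(A) = 3

Enumerate directed cycles and compute their means (weight / length). Sample:
  cycle 0 → 0: weight = 8, length = 1, mean = 8/1 ≈ 8.000
  cycle 1 → 1: weight = 8, length = 1, mean = 8/1 ≈ 8.000
  cycle 2 → 2: weight = 8, length = 1, mean = 8/1 ≈ 8.000
  cycle 0 → 1 → 0: weight = 9, length = 2, mean = 9/2 ≈ 4.500
  cycle 0 → 2 → 0: weight = 6, length = 2, mean = 6/2 ≈ 3.000
  cycle 1 → 0 → 1: weight = 9, length = 2, mean = 9/2 ≈ 4.500
Minimum mean = 3.000, attained e.g. along the cycle 0 → 2 → 0 with weight 6 and length 2. So λ(A) = 6/2 = 3.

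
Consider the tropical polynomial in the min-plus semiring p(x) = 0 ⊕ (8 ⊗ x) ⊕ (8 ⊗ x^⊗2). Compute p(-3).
p(-3) = 0

A tropical monomial a ⊗ x^⊗i evaluates to a + i · x. Evaluating each term at x = -3:
  Term 0 contributes 0 + 0 · -3 = 0
  Term 1 contributes 8 + 1 · -3 = 5
  Term 2 contributes 8 + 2 · -3 = 2
p(-3) = ⊕ of these = min[0, 5, 2] = 0.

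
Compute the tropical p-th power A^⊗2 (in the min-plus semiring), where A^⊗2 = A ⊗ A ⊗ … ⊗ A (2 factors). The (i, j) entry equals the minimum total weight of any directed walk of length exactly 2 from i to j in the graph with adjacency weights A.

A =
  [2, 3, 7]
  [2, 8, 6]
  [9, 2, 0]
A^⊗2 =
  [4, 5, 7]
  [4, 5, 6]
  [4, 2, 0]

Each entry (A^⊗2)_ij equals the minimum over all length-2 walks i = v_0 → v_1 → … → v_2 = j of Σ_t A[v_t][v_{t+1}]. For example, for (i, j) = (0, 2) we minimise over 3 possible intermediate vertex sequences; the minimum is 7, attained along the walk 0 → 2 → 2.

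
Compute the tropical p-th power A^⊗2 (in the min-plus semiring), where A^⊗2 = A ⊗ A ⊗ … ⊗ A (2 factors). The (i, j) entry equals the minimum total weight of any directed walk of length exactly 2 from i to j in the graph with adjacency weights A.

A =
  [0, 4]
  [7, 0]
A^⊗2 =
  [0, 4]
  [7, 0]

Each entry (A^⊗2)_ij equals the minimum over all length-2 walks i = v_0 → v_1 → … → v_2 = j of Σ_t A[v_t][v_{t+1}]. For example, for (i, j) = (0, 1) we minimise over 2 possible intermediate vertex sequences; the minimum is 4, attained along the walk 0 → 0 → 1.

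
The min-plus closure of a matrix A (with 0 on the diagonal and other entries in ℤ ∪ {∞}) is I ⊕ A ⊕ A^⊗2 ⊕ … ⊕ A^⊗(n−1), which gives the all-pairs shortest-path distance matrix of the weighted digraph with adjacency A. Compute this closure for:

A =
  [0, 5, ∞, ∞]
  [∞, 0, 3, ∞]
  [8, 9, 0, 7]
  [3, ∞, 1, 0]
Closure =
  [0, 5, 8, 15]
  [11, 0, 3, 10]
  [8, 9, 0, 7]
  [3, 8, 1, 0]

This is the Floyd-Warshall all-pairs shortest-path computation. For each intermediate vertex k = 0, 1, …, 3, update dist[i][j] ← min(dist[i][j], dist[i][k] + dist[k][j]). The final matrix gives, for each (i, j), the minimum total weight of any directed path from i to j (possibly empty when i = j).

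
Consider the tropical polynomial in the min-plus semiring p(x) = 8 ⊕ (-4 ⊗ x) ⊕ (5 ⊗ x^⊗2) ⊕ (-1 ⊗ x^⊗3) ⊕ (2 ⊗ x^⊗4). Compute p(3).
p(3) = -1

A tropical monomial a ⊗ x^⊗i evaluates to a + i · x. Evaluating each term at x = 3:
  Term 0 contributes 8 + 0 · 3 = 8
  Term 1 contributes -4 + 1 · 3 = -1
  Term 2 contributes 5 + 2 · 3 = 11
  Term 3 contributes -1 + 3 · 3 = 8
  Term 4 contributes 2 + 4 · 3 = 14
p(3) = ⊕ of these = min[8, -1, 11, 8, 14] = -1.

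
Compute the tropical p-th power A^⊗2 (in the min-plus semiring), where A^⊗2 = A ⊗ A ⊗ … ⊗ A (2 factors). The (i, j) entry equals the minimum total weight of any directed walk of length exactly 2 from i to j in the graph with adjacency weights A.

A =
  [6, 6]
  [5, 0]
A^⊗2 =
  [11, 6]
  [5, 0]

Each entry (A^⊗2)_ij equals the minimum over all length-2 walks i = v_0 → v_1 → … → v_2 = j of Σ_t A[v_t][v_{t+1}]. For example, for (i, j) = (0, 1) we minimise over 2 possible intermediate vertex sequences; the minimum is 6, attained along the walk 0 → 1 → 1.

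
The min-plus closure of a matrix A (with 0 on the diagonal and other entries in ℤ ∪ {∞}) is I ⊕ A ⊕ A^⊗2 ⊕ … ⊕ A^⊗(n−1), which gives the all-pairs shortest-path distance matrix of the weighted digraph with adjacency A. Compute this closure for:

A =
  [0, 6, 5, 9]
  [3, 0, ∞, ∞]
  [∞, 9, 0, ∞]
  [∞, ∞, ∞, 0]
Closure =
  [0, 6, 5, 9]
  [3, 0, 8, 12]
  [12, 9, 0, 21]
  [∞, ∞, ∞, 0]

This is the Floyd-Warshall all-pairs shortest-path computation. For each intermediate vertex k = 0, 1, …, 3, update dist[i][j] ← min(dist[i][j], dist[i][k] + dist[k][j]). The final matrix gives, for each (i, j), the minimum total weight of any directed path from i to j (possibly empty when i = j).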